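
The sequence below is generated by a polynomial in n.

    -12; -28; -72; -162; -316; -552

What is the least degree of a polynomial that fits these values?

D1: -16, -44, -90, -154, -236
D2: -28, -46, -64, -82
D3: -18, -18, -18
The third differences are constant, so the polynomial has degree 3.

3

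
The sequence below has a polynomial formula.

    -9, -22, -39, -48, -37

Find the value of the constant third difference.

First differences: -13, -17, -9, 11
Second differences: -4, 8, 20
Third differences: 12, 12

12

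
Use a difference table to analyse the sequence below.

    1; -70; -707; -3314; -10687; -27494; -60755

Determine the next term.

First differences: -71 , -637 , -2607 , -7373 , -16807 , -33261
Second differences: -566 , -1970 , -4766 , -9434 , -16454
Third differences: -1404 , -2796 , -4668 , -7020
Fourth differences: -1392 , -1872 , -2352
Fifth differences: -480 , -480
Fifth differences constant at -480.
-2352 − 480 = -2832;  -7020 − 2832 = -9852;  -16454 − 9852 = -26306;  -33261 − 26306 = -59567;  -60755 − 59567 = -120322

-120322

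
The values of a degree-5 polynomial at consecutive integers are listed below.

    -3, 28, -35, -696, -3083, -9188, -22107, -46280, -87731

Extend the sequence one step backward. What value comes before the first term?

-8

Δ: 31  -63  -661  -2387  -6105  -12919  -24173  -41451
Δ²: -94  -598  -1726  -3718  -6814  -11254  -17278
Δ³: -504  -1128  -1992  -3096  -4440  -6024
Δ⁴: -624  -864  -1104  -1344  -1584
Δ⁵: -240  -240  -240  -240
The fifth differences are constant at -240.
Work back: -624 + 240 = -384;  -504 + 384 = -120;  -94 + 120 = 26;  31 − 26 = 5;  -3 − 5 = -8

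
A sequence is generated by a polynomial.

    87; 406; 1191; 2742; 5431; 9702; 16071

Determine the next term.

D1: 319, 785, 1551, 2689, 4271, 6369
D2: 466, 766, 1138, 1582, 2098
D3: 300, 372, 444, 516
D4: 72, 72, 72
The fourth differences are constant (72).
516 + 72 = 588;  2098 + 588 = 2686;  6369 + 2686 = 9055;  16071 + 9055 = 25126

25126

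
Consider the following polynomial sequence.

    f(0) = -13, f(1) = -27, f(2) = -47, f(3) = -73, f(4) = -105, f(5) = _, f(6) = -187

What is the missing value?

Using the first 5 terms:
First differences: -14, -20, -26, -32
Second differences: -6, -6, -6
Constant second difference = -6.
Extend forward: -32 − 6 = -38;  -105 − 38 = -143

-143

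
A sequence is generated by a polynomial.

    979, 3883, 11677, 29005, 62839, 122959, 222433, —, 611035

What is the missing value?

378097

Using the first 7 terms:
2904  7794  17328  33834  60120  99474
4890  9534  16506  26286  39354
4644  6972  9780  13068
2328  2808  3288
480  480
Constant fifth difference = 480.
Extend forward: 3288 + 480 = 3768;  13068 + 3768 = 16836;  39354 + 16836 = 56190;  99474 + 56190 = 155664;  222433 + 155664 = 378097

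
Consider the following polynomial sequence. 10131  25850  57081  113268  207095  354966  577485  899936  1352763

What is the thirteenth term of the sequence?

5284191

15719 , 31231 , 56187 , 93827 , 147871 , 222519 , 322451 , 452827
15512 , 24956 , 37640 , 54044 , 74648 , 99932 , 130376
9444 , 12684 , 16404 , 20604 , 25284 , 30444
3240 , 3720 , 4200 , 4680 , 5160
480 , 480 , 480 , 480
The fifth differences are constant (480).
5160 + 480 = 5640;  30444 + 5640 = 36084;  130376 + 36084 = 166460;  452827 + 166460 = 619287;  1352763 + 619287 = 1972050
5640 + 480 = 6120;  36084 + 6120 = 42204;  166460 + 42204 = 208664;  619287 + 208664 = 827951;  1972050 + 827951 = 2800001
6120 + 480 = 6600;  42204 + 6600 = 48804;  208664 + 48804 = 257468;  827951 + 257468 = 1085419;  2800001 + 1085419 = 3885420
6600 + 480 = 7080;  48804 + 7080 = 55884;  257468 + 55884 = 313352;  1085419 + 313352 = 1398771;  3885420 + 1398771 = 5284191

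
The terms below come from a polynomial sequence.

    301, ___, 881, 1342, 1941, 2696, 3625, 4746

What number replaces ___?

540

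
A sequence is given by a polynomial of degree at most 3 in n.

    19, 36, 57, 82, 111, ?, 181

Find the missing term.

144

Using the first 5 terms:
17, 21, 25, 29
4, 4, 4
Constant second difference = 4.
Extend forward: 29 + 4 = 33;  111 + 33 = 144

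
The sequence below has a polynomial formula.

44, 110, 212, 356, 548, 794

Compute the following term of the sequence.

1100

66, 102, 144, 192, 246
36, 42, 48, 54
6, 6, 6
The third differences are constant (6).
54 + 6 = 60;  246 + 60 = 306;  794 + 306 = 1100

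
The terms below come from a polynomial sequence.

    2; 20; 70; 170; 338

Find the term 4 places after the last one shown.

D1: 18, 50, 100, 168
D2: 32, 50, 68
D3: 18, 18
The third differences are constant (18).
68 + 18 = 86;  168 + 86 = 254;  338 + 254 = 592
86 + 18 = 104;  254 + 104 = 358;  592 + 358 = 950
104 + 18 = 122;  358 + 122 = 480;  950 + 480 = 1430
122 + 18 = 140;  480 + 140 = 620;  1430 + 620 = 2050

2050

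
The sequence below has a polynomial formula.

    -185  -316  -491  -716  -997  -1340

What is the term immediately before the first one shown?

First differences: -131, -175, -225, -281, -343
Second differences: -44, -50, -56, -62
Third differences: -6, -6, -6
The third differences are constant at -6.
Work back: -44 + 6 = -38;  -131 + 38 = -93;  -185 + 93 = -92

-92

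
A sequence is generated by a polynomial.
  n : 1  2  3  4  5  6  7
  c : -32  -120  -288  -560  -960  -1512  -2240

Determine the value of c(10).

-5720

-88 , -168 , -272 , -400 , -552 , -728
-80 , -104 , -128 , -152 , -176
-24 , -24 , -24 , -24
The third differences are constant (-24).
-176 − 24 = -200;  -728 − 200 = -928;  -2240 − 928 = -3168
-200 − 24 = -224;  -928 − 224 = -1152;  -3168 − 1152 = -4320
-224 − 24 = -248;  -1152 − 248 = -1400;  -4320 − 1400 = -5720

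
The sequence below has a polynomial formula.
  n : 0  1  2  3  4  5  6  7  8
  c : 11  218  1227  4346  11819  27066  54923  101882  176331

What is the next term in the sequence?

288794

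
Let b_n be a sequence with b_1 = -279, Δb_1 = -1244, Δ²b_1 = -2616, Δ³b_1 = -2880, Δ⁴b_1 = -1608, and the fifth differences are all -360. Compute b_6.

-69859

Build the table forward from the leading diagonal:
D5: -360, -360, -360, -360, -360, -360
D4: -1608, -1968, -2328, -2688, -3048, -3408
D3: -2880, -4488, -6456, -8784, -11472, -14520
D2: -2616, -5496, -9984, -16440, -25224, -36696
D1: -1244, -3860, -9356, -19340, -35780, -61004
b: -279, -1523, -5383, -14739, -34079, -69859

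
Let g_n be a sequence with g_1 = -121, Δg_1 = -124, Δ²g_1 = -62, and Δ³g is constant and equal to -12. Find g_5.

-1037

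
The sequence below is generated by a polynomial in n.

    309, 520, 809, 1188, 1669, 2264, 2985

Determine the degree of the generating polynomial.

3

211, 289, 379, 481, 595, 721
78, 90, 102, 114, 126
12, 12, 12, 12
The third differences are constant, so the polynomial has degree 3.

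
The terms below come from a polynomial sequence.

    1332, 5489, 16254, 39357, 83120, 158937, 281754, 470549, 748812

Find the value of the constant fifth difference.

480

First differences: 4157, 10765, 23103, 43763, 75817, 122817, 188795, 278263
Second differences: 6608, 12338, 20660, 32054, 47000, 65978, 89468
Third differences: 5730, 8322, 11394, 14946, 18978, 23490
Fourth differences: 2592, 3072, 3552, 4032, 4512
Fifth differences: 480, 480, 480, 480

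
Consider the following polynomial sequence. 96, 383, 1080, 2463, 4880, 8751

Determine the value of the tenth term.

Δ: 287, 697, 1383, 2417, 3871
Δ²: 410, 686, 1034, 1454
Δ³: 276, 348, 420
Δ⁴: 72, 72
The fourth differences are constant (72).
420 + 72 = 492;  1454 + 492 = 1946;  3871 + 1946 = 5817;  8751 + 5817 = 14568
492 + 72 = 564;  1946 + 564 = 2510;  5817 + 2510 = 8327;  14568 + 8327 = 22895
564 + 72 = 636;  2510 + 636 = 3146;  8327 + 3146 = 11473;  22895 + 11473 = 34368
636 + 72 = 708;  3146 + 708 = 3854;  11473 + 3854 = 15327;  34368 + 15327 = 49695

49695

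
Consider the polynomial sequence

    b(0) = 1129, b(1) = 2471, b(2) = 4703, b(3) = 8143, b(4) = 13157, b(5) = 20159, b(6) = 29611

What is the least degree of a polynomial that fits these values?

Δ: 1342, 2232, 3440, 5014, 7002, 9452
Δ²: 890, 1208, 1574, 1988, 2450
Δ³: 318, 366, 414, 462
Δ⁴: 48, 48, 48
The fourth differences are constant, so the polynomial has degree 4.

4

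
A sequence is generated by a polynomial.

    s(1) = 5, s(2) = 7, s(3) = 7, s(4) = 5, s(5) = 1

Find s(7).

2, 0, -2, -4
-2, -2, -2
Constant second difference = -2, so extend:
-4 − 2 = -6;  1 − 6 = -5
-6 − 2 = -8;  -5 − 8 = -13

-13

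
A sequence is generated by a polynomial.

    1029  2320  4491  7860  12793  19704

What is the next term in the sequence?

29055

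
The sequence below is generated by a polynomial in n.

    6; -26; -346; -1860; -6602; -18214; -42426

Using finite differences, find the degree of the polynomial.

First differences: -32, -320, -1514, -4742, -11612, -24212
Second differences: -288, -1194, -3228, -6870, -12600
Third differences: -906, -2034, -3642, -5730
Fourth differences: -1128, -1608, -2088
Fifth differences: -480, -480
The fifth differences are constant, so the polynomial has degree 5.

5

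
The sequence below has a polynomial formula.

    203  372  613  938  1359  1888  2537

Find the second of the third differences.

First differences: 169, 241, 325, 421, 529, 649
Second differences: 72, 84, 96, 108, 120
Third differences: 12, 12, 12, 12

12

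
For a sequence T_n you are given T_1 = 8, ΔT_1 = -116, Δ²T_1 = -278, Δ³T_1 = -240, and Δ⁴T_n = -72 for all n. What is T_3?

-502

Build the table forward from the leading diagonal:
D4: -72, -72, -72
D3: -240, -312, -384
D2: -278, -518, -830
D1: -116, -394, -912
T: 8, -108, -502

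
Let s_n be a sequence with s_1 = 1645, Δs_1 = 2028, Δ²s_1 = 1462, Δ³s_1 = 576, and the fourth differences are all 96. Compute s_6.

Build the table forward from the leading diagonal:
Fourth differences: 96  96  96  96  96  96
Third differences: 576  672  768  864  960  1056
Second differences: 1462  2038  2710  3478  4342  5302
First differences: 2028  3490  5528  8238  11716  16058
s: 1645  3673  7163  12691  20929  32645

32645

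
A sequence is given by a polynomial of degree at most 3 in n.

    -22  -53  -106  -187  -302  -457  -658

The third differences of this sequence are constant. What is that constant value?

D1: -31, -53, -81, -115, -155, -201
D2: -22, -28, -34, -40, -46
D3: -6, -6, -6, -6

-6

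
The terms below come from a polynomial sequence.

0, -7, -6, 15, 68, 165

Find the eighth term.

Δ: -7 , 1 , 21 , 53 , 97
Δ²: 8 , 20 , 32 , 44
Δ³: 12 , 12 , 12
The third differences are constant (12).
44 + 12 = 56;  97 + 56 = 153;  165 + 153 = 318
56 + 12 = 68;  153 + 68 = 221;  318 + 221 = 539

539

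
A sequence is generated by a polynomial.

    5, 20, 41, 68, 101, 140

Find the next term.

Δ: 15  21  27  33  39
Δ²: 6  6  6  6
The second differences are constant (6).
39 + 6 = 45;  140 + 45 = 185

185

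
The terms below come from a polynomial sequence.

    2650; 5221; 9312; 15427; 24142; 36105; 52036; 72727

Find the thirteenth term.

First differences: 2571 , 4091 , 6115 , 8715 , 11963 , 15931 , 20691
Second differences: 1520 , 2024 , 2600 , 3248 , 3968 , 4760
Third differences: 504 , 576 , 648 , 720 , 792
Fourth differences: 72 , 72 , 72 , 72
Constant fourth difference = 72, so extend:
792 + 72 = 864;  4760 + 864 = 5624;  20691 + 5624 = 26315;  72727 + 26315 = 99042
864 + 72 = 936;  5624 + 936 = 6560;  26315 + 6560 = 32875;  99042 + 32875 = 131917
936 + 72 = 1008;  6560 + 1008 = 7568;  32875 + 7568 = 40443;  131917 + 40443 = 172360
1008 + 72 = 1080;  7568 + 1080 = 8648;  40443 + 8648 = 49091;  172360 + 49091 = 221451
1080 + 72 = 1152;  8648 + 1152 = 9800;  49091 + 9800 = 58891;  221451 + 58891 = 280342

280342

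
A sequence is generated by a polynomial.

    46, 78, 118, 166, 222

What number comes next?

32, 40, 48, 56
8, 8, 8
Second differences constant at 8.
56 + 8 = 64;  222 + 64 = 286

286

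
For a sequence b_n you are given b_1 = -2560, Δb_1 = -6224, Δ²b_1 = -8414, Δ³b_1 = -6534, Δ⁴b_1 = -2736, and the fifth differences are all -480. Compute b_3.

-23422

Build the table forward from the leading diagonal:
Δ⁵: -480, -480, -480
Δ⁴: -2736, -3216, -3696
Δ³: -6534, -9270, -12486
Δ²: -8414, -14948, -24218
Δ: -6224, -14638, -29586
b: -2560, -8784, -23422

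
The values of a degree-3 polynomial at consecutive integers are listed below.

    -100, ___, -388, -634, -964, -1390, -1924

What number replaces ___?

-214

Using the last 5 terms:
-246  -330  -426  -534
-84  -96  -108
-12  -12
Constant third difference = -12.
Extend backward: -84 + 12 = -72;  -246 + 72 = -174;  -388 + 174 = -214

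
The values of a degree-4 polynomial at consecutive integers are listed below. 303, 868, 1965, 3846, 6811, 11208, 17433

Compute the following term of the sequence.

Δ: 565 , 1097 , 1881 , 2965 , 4397 , 6225
Δ²: 532 , 784 , 1084 , 1432 , 1828
Δ³: 252 , 300 , 348 , 396
Δ⁴: 48 , 48 , 48
The fourth differences are constant (48).
396 + 48 = 444;  1828 + 444 = 2272;  6225 + 2272 = 8497;  17433 + 8497 = 25930

25930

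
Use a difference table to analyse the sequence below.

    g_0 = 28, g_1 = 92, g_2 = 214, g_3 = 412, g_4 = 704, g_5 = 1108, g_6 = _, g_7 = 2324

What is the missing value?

1642

Using the first 6 terms:
D1: 64  122  198  292  404
D2: 58  76  94  112
D3: 18  18  18
Constant third difference = 18.
Extend forward: 112 + 18 = 130;  404 + 130 = 534;  1108 + 534 = 1642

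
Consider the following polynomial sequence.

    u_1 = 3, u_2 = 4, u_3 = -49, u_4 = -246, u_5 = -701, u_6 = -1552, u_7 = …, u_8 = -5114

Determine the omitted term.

Using the first 6 terms:
1, -53, -197, -455, -851
-54, -144, -258, -396
-90, -114, -138
-24, -24
Constant fourth difference = -24.
Extend forward: -138 − 24 = -162;  -396 − 162 = -558;  -851 − 558 = -1409;  -1552 − 1409 = -2961

-2961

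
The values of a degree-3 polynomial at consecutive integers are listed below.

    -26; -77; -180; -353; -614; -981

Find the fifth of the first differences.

-367

First differences: -51, -103, -173, -261, -367
Second differences: -52, -70, -88, -106
Third differences: -18, -18, -18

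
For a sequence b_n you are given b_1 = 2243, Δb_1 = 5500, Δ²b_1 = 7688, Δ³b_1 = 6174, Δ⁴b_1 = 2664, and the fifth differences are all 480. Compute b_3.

Build the table forward from the leading diagonal:
Δ⁵: 480  480  480
Δ⁴: 2664  3144  3624
Δ³: 6174  8838  11982
Δ²: 7688  13862  22700
Δ: 5500  13188  27050
b: 2243  7743  20931

20931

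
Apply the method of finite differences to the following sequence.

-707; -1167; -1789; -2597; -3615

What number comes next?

-4867

First differences: -460  -622  -808  -1018
Second differences: -162  -186  -210
Third differences: -24  -24
The third differences are constant (-24).
-210 − 24 = -234;  -1018 − 234 = -1252;  -3615 − 1252 = -4867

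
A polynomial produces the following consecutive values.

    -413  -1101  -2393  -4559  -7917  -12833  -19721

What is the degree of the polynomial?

First differences: -688, -1292, -2166, -3358, -4916, -6888
Second differences: -604, -874, -1192, -1558, -1972
Third differences: -270, -318, -366, -414
Fourth differences: -48, -48, -48
The fourth differences are constant, so the polynomial has degree 4.

4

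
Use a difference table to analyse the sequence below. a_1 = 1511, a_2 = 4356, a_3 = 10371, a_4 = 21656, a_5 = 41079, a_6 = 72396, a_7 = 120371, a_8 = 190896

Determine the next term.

291111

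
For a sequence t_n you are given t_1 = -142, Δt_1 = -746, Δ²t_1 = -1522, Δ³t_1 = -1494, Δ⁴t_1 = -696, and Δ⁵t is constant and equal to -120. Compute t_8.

Build the table forward from the leading diagonal:
Fifth differences: -120, -120, -120, -120, -120, -120, -120, -120
Fourth differences: -696, -816, -936, -1056, -1176, -1296, -1416, -1536
Third differences: -1494, -2190, -3006, -3942, -4998, -6174, -7470, -8886
Second differences: -1522, -3016, -5206, -8212, -12154, -17152, -23326, -30796
First differences: -746, -2268, -5284, -10490, -18702, -30856, -48008, -71334
t: -142, -888, -3156, -8440, -18930, -37632, -68488, -116496

-116496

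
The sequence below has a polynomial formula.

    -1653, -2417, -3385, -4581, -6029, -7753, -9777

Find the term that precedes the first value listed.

-1069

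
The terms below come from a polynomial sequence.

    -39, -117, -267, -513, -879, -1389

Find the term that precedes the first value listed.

Δ: -78, -150, -246, -366, -510
Δ²: -72, -96, -120, -144
Δ³: -24, -24, -24
The third differences are constant at -24.
Work back: -72 + 24 = -48;  -78 + 48 = -30;  -39 + 30 = -9

-9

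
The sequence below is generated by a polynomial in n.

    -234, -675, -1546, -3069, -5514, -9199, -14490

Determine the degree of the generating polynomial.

D1: -441, -871, -1523, -2445, -3685, -5291
D2: -430, -652, -922, -1240, -1606
D3: -222, -270, -318, -366
D4: -48, -48, -48
The fourth differences are constant, so the polynomial has degree 4.

4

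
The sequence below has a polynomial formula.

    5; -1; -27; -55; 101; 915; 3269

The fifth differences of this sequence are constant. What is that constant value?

120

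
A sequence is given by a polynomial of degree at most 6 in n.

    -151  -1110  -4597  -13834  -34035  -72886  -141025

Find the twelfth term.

-1560490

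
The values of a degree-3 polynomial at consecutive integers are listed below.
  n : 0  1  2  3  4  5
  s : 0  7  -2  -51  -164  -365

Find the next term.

-678

D1: 7, -9, -49, -113, -201
D2: -16, -40, -64, -88
D3: -24, -24, -24
Third differences constant at -24.
-88 − 24 = -112;  -201 − 112 = -313;  -365 − 313 = -678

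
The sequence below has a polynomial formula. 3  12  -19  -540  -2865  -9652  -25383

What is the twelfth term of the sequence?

D1: 9 , -31 , -521 , -2325 , -6787 , -15731
D2: -40 , -490 , -1804 , -4462 , -8944
D3: -450 , -1314 , -2658 , -4482
D4: -864 , -1344 , -1824
D5: -480 , -480
The fifth differences are constant (-480).
-1824 − 480 = -2304;  -4482 − 2304 = -6786;  -8944 − 6786 = -15730;  -15731 − 15730 = -31461;  -25383 − 31461 = -56844
-2304 − 480 = -2784;  -6786 − 2784 = -9570;  -15730 − 9570 = -25300;  -31461 − 25300 = -56761;  -56844 − 56761 = -113605
-2784 − 480 = -3264;  -9570 − 3264 = -12834;  -25300 − 12834 = -38134;  -56761 − 38134 = -94895;  -113605 − 94895 = -208500
-3264 − 480 = -3744;  -12834 − 3744 = -16578;  -38134 − 16578 = -54712;  -94895 − 54712 = -149607;  -208500 − 149607 = -358107
-3744 − 480 = -4224;  -16578 − 4224 = -20802;  -54712 − 20802 = -75514;  -149607 − 75514 = -225121;  -358107 − 225121 = -583228

-583228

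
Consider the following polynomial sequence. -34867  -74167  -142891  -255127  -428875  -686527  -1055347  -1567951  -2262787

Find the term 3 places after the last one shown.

-5922727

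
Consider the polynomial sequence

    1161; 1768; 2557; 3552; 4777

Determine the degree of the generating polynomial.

3

607, 789, 995, 1225
182, 206, 230
24, 24
The third differences are constant, so the polynomial has degree 3.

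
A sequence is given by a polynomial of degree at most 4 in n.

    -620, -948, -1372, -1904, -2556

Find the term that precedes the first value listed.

-376

Δ: -328  -424  -532  -652
Δ²: -96  -108  -120
Δ³: -12  -12
The third differences are constant at -12.
Work back: -96 + 12 = -84;  -328 + 84 = -244;  -620 + 244 = -376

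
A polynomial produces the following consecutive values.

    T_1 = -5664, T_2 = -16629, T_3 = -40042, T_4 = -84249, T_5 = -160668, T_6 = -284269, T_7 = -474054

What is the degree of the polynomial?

Δ: -10965, -23413, -44207, -76419, -123601, -189785
Δ²: -12448, -20794, -32212, -47182, -66184
Δ³: -8346, -11418, -14970, -19002
Δ⁴: -3072, -3552, -4032
Δ⁵: -480, -480
The fifth differences are constant, so the polynomial has degree 5.

5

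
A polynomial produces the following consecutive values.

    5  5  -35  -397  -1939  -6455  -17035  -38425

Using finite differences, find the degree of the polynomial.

D1: 0, -40, -362, -1542, -4516, -10580, -21390
D2: -40, -322, -1180, -2974, -6064, -10810
D3: -282, -858, -1794, -3090, -4746
D4: -576, -936, -1296, -1656
D5: -360, -360, -360
The fifth differences are constant, so the polynomial has degree 5.

5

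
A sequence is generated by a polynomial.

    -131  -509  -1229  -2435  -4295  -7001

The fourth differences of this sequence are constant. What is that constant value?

D1: -378, -720, -1206, -1860, -2706
D2: -342, -486, -654, -846
D3: -144, -168, -192
D4: -24, -24

-24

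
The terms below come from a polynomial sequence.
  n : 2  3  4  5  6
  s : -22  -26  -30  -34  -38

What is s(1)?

-4, -4, -4, -4
The first differences are constant at -4.
Work back: -22 + 4 = -18

-18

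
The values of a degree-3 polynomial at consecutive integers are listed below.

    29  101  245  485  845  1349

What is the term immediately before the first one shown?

First differences: 72  144  240  360  504
Second differences: 72  96  120  144
Third differences: 24  24  24
The third differences are constant at 24.
Work back: 72 − 24 = 48;  72 − 48 = 24;  29 − 24 = 5

5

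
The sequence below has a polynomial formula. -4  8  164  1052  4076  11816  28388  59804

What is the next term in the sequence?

114332

Δ: 12 , 156 , 888 , 3024 , 7740 , 16572 , 31416
Δ²: 144 , 732 , 2136 , 4716 , 8832 , 14844
Δ³: 588 , 1404 , 2580 , 4116 , 6012
Δ⁴: 816 , 1176 , 1536 , 1896
Δ⁵: 360 , 360 , 360
Constant fifth difference = 360, so extend:
1896 + 360 = 2256;  6012 + 2256 = 8268;  14844 + 8268 = 23112;  31416 + 23112 = 54528;  59804 + 54528 = 114332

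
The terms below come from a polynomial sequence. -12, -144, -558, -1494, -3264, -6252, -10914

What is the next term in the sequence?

-132, -414, -936, -1770, -2988, -4662
-282, -522, -834, -1218, -1674
-240, -312, -384, -456
-72, -72, -72
Constant fourth difference = -72, so extend:
-456 − 72 = -528;  -1674 − 528 = -2202;  -4662 − 2202 = -6864;  -10914 − 6864 = -17778

-17778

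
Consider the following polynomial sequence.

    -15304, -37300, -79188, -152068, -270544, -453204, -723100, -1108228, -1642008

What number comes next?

Δ: -21996  -41888  -72880  -118476  -182660  -269896  -385128  -533780
Δ²: -19892  -30992  -45596  -64184  -87236  -115232  -148652
Δ³: -11100  -14604  -18588  -23052  -27996  -33420
Δ⁴: -3504  -3984  -4464  -4944  -5424
Δ⁵: -480  -480  -480  -480
Constant fifth difference = -480, so extend:
-5424 − 480 = -5904;  -33420 − 5904 = -39324;  -148652 − 39324 = -187976;  -533780 − 187976 = -721756;  -1642008 − 721756 = -2363764

-2363764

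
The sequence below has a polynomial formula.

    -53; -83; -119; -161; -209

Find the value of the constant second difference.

-6

D1: -30, -36, -42, -48
D2: -6, -6, -6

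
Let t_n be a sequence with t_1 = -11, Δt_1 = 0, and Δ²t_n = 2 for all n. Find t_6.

9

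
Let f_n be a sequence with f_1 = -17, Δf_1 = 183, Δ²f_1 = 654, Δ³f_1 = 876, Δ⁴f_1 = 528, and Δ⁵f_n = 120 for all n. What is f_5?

Build the table forward from the leading diagonal:
Δ⁵: 120  120  120  120  120
Δ⁴: 528  648  768  888  1008
Δ³: 876  1404  2052  2820  3708
Δ²: 654  1530  2934  4986  7806
Δ: 183  837  2367  5301  10287
f: -17  166  1003  3370  8671

8671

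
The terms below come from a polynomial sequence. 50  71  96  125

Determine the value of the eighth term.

Δ: 21 , 25 , 29
Δ²: 4 , 4
Second differences constant at 4.
29 + 4 = 33;  125 + 33 = 158
33 + 4 = 37;  158 + 37 = 195
37 + 4 = 41;  195 + 41 = 236
41 + 4 = 45;  236 + 45 = 281

281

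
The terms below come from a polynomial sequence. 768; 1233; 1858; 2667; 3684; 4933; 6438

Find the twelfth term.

465  625  809  1017  1249  1505
160  184  208  232  256
24  24  24  24
Constant third difference = 24, so extend:
256 + 24 = 280;  1505 + 280 = 1785;  6438 + 1785 = 8223
280 + 24 = 304;  1785 + 304 = 2089;  8223 + 2089 = 10312
304 + 24 = 328;  2089 + 328 = 2417;  10312 + 2417 = 12729
328 + 24 = 352;  2417 + 352 = 2769;  12729 + 2769 = 15498
352 + 24 = 376;  2769 + 376 = 3145;  15498 + 3145 = 18643

18643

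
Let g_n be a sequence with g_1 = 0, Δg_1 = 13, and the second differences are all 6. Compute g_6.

125

Build the table forward from the leading diagonal:
Δ²: 6, 6, 6, 6, 6, 6
Δ: 13, 19, 25, 31, 37, 43
g: 0, 13, 32, 57, 88, 125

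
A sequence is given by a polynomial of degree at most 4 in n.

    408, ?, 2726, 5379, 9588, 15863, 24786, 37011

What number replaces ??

1191

Using the last 6 terms:
D1: 2653  4209  6275  8923  12225
D2: 1556  2066  2648  3302
D3: 510  582  654
D4: 72  72
Constant fourth difference = 72.
Extend backward: 510 − 72 = 438;  1556 − 438 = 1118;  2653 − 1118 = 1535;  2726 − 1535 = 1191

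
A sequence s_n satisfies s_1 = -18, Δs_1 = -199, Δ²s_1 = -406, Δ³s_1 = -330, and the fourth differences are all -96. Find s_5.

-4666

Build the table forward from the leading diagonal:
Fourth differences: -96  -96  -96  -96  -96
Third differences: -330  -426  -522  -618  -714
Second differences: -406  -736  -1162  -1684  -2302
First differences: -199  -605  -1341  -2503  -4187
s: -18  -217  -822  -2163  -4666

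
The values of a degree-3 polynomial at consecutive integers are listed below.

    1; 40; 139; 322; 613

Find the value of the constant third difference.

24

Δ: 39, 99, 183, 291
Δ²: 60, 84, 108
Δ³: 24, 24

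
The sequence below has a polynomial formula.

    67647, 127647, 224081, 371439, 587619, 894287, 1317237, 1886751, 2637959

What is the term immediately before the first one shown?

32639

First differences: 60000  96434  147358  216180  306668  422950  569514  751208
Second differences: 36434  50924  68822  90488  116282  146564  181694
Third differences: 14490  17898  21666  25794  30282  35130
Fourth differences: 3408  3768  4128  4488  4848
Fifth differences: 360  360  360  360
The fifth differences are constant at 360.
Work back: 3408 − 360 = 3048;  14490 − 3048 = 11442;  36434 − 11442 = 24992;  60000 − 24992 = 35008;  67647 − 35008 = 32639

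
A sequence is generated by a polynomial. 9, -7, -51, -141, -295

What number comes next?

-531

D1: -16, -44, -90, -154
D2: -28, -46, -64
D3: -18, -18
Third differences constant at -18.
-64 − 18 = -82;  -154 − 82 = -236;  -295 − 236 = -531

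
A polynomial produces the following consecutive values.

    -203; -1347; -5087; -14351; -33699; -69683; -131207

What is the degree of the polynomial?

D1: -1144, -3740, -9264, -19348, -35984, -61524
D2: -2596, -5524, -10084, -16636, -25540
D3: -2928, -4560, -6552, -8904
D4: -1632, -1992, -2352
D5: -360, -360
The fifth differences are constant, so the polynomial has degree 5.

5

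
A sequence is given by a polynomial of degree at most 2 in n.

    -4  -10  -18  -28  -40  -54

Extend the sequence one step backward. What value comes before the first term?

First differences: -6, -8, -10, -12, -14
Second differences: -2, -2, -2, -2
The second differences are constant at -2.
Work back: -6 + 2 = -4;  -4 + 4 = 0

0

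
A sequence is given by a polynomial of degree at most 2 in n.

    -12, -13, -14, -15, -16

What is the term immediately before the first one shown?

-11

D1: -1, -1, -1, -1
The first differences are constant at -1.
Work back: -12 + 1 = -11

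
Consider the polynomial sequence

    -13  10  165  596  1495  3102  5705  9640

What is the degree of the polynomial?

4

D1: 23, 155, 431, 899, 1607, 2603, 3935
D2: 132, 276, 468, 708, 996, 1332
D3: 144, 192, 240, 288, 336
D4: 48, 48, 48, 48
The fourth differences are constant, so the polynomial has degree 4.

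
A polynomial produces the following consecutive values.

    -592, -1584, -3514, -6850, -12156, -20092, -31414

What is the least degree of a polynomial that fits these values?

4

D1: -992, -1930, -3336, -5306, -7936, -11322
D2: -938, -1406, -1970, -2630, -3386
D3: -468, -564, -660, -756
D4: -96, -96, -96
The fourth differences are constant, so the polynomial has degree 4.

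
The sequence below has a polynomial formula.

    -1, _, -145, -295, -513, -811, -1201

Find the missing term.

-51

Using the last 5 terms:
D1: -150, -218, -298, -390
D2: -68, -80, -92
D3: -12, -12
Constant third difference = -12.
Extend backward: -68 + 12 = -56;  -150 + 56 = -94;  -145 + 94 = -51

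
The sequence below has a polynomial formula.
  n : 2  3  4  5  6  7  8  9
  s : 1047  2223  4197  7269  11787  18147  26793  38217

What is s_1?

1176  1974  3072  4518  6360  8646  11424
798  1098  1446  1842  2286  2778
300  348  396  444  492
48  48  48  48
The fourth differences are constant at 48.
Work back: 300 − 48 = 252;  798 − 252 = 546;  1176 − 546 = 630;  1047 − 630 = 417

417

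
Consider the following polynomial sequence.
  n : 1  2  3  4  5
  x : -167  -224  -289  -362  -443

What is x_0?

-118

Δ: -57, -65, -73, -81
Δ²: -8, -8, -8
The second differences are constant at -8.
Work back: -57 + 8 = -49;  -167 + 49 = -118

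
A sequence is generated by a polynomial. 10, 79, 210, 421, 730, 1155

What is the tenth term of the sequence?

69, 131, 211, 309, 425
62, 80, 98, 116
18, 18, 18
Constant third difference = 18, so extend:
116 + 18 = 134;  425 + 134 = 559;  1155 + 559 = 1714
134 + 18 = 152;  559 + 152 = 711;  1714 + 711 = 2425
152 + 18 = 170;  711 + 170 = 881;  2425 + 881 = 3306
170 + 18 = 188;  881 + 188 = 1069;  3306 + 1069 = 4375

4375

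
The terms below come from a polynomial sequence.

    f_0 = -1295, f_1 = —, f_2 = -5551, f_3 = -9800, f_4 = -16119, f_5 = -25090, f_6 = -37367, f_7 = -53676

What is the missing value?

Using the last 6 terms:
D1: -4249  -6319  -8971  -12277  -16309
D2: -2070  -2652  -3306  -4032
D3: -582  -654  -726
D4: -72  -72
Constant fourth difference = -72.
Extend backward: -582 + 72 = -510;  -2070 + 510 = -1560;  -4249 + 1560 = -2689;  -5551 + 2689 = -2862

-2862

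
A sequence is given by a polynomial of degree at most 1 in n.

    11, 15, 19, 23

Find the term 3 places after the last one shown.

Δ: 4, 4, 4
First differences constant at 4.
23 + 4 = 27
27 + 4 = 31
31 + 4 = 35

35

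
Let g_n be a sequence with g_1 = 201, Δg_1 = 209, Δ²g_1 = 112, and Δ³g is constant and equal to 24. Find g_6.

Build the table forward from the leading diagonal:
Third differences: 24  24  24  24  24  24
Second differences: 112  136  160  184  208  232
First differences: 209  321  457  617  801  1009
g: 201  410  731  1188  1805  2606

2606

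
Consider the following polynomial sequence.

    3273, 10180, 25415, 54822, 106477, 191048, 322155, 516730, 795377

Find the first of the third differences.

Δ: 6907, 15235, 29407, 51655, 84571, 131107, 194575, 278647
Δ²: 8328, 14172, 22248, 32916, 46536, 63468, 84072
Δ³: 5844, 8076, 10668, 13620, 16932, 20604
Δ⁴: 2232, 2592, 2952, 3312, 3672
Δ⁵: 360, 360, 360, 360

5844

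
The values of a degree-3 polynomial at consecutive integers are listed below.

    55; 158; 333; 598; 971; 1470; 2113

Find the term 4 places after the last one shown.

6485

103, 175, 265, 373, 499, 643
72, 90, 108, 126, 144
18, 18, 18, 18
Constant third difference = 18, so extend:
144 + 18 = 162;  643 + 162 = 805;  2113 + 805 = 2918
162 + 18 = 180;  805 + 180 = 985;  2918 + 985 = 3903
180 + 18 = 198;  985 + 198 = 1183;  3903 + 1183 = 5086
198 + 18 = 216;  1183 + 216 = 1399;  5086 + 1399 = 6485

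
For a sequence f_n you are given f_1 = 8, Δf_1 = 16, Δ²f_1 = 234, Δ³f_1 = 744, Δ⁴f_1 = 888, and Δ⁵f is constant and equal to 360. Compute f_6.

14668

Build the table forward from the leading diagonal:
D5: 360, 360, 360, 360, 360, 360
D4: 888, 1248, 1608, 1968, 2328, 2688
D3: 744, 1632, 2880, 4488, 6456, 8784
D2: 234, 978, 2610, 5490, 9978, 16434
D1: 16, 250, 1228, 3838, 9328, 19306
f: 8, 24, 274, 1502, 5340, 14668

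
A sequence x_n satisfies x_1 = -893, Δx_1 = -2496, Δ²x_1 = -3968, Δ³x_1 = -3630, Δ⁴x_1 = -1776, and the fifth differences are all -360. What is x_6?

-98593

Build the table forward from the leading diagonal:
Fifth differences: -360  -360  -360  -360  -360  -360
Fourth differences: -1776  -2136  -2496  -2856  -3216  -3576
Third differences: -3630  -5406  -7542  -10038  -12894  -16110
Second differences: -3968  -7598  -13004  -20546  -30584  -43478
First differences: -2496  -6464  -14062  -27066  -47612  -78196
x: -893  -3389  -9853  -23915  -50981  -98593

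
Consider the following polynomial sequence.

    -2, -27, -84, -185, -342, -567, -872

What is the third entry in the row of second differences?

-56

D1: -25, -57, -101, -157, -225, -305
D2: -32, -44, -56, -68, -80
D3: -12, -12, -12, -12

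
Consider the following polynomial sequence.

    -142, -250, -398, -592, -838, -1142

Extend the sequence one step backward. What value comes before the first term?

-68

-108, -148, -194, -246, -304
-40, -46, -52, -58
-6, -6, -6
The third differences are constant at -6.
Work back: -40 + 6 = -34;  -108 + 34 = -74;  -142 + 74 = -68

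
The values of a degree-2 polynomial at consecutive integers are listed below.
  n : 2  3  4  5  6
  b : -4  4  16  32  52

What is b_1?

-8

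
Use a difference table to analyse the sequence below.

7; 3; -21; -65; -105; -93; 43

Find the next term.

399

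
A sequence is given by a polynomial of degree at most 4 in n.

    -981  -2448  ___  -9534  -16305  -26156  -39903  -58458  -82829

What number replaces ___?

-5123

Using the last 6 terms:
First differences: -6771, -9851, -13747, -18555, -24371
Second differences: -3080, -3896, -4808, -5816
Third differences: -816, -912, -1008
Fourth differences: -96, -96
Constant fourth difference = -96.
Extend backward: -816 + 96 = -720;  -3080 + 720 = -2360;  -6771 + 2360 = -4411;  -9534 + 4411 = -5123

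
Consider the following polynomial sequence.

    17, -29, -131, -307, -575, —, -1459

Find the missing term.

Using the first 5 terms:
-46, -102, -176, -268
-56, -74, -92
-18, -18
Constant third difference = -18.
Extend forward: -92 − 18 = -110;  -268 − 110 = -378;  -575 − 378 = -953

-953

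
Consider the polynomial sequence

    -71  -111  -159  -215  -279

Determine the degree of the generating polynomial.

-40, -48, -56, -64
-8, -8, -8
The second differences are constant, so the polynomial has degree 2.

2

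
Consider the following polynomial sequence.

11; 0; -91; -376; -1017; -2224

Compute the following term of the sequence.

-4255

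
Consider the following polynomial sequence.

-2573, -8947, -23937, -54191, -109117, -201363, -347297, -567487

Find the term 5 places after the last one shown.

-3856637

D1: -6374 , -14990 , -30254 , -54926 , -92246 , -145934 , -220190
D2: -8616 , -15264 , -24672 , -37320 , -53688 , -74256
D3: -6648 , -9408 , -12648 , -16368 , -20568
D4: -2760 , -3240 , -3720 , -4200
D5: -480 , -480 , -480
Constant fifth difference = -480, so extend:
-4200 − 480 = -4680;  -20568 − 4680 = -25248;  -74256 − 25248 = -99504;  -220190 − 99504 = -319694;  -567487 − 319694 = -887181
-4680 − 480 = -5160;  -25248 − 5160 = -30408;  -99504 − 30408 = -129912;  -319694 − 129912 = -449606;  -887181 − 449606 = -1336787
-5160 − 480 = -5640;  -30408 − 5640 = -36048;  -129912 − 36048 = -165960;  -449606 − 165960 = -615566;  -1336787 − 615566 = -1952353
-5640 − 480 = -6120;  -36048 − 6120 = -42168;  -165960 − 42168 = -208128;  -615566 − 208128 = -823694;  -1952353 − 823694 = -2776047
-6120 − 480 = -6600;  -42168 − 6600 = -48768;  -208128 − 48768 = -256896;  -823694 − 256896 = -1080590;  -2776047 − 1080590 = -3856637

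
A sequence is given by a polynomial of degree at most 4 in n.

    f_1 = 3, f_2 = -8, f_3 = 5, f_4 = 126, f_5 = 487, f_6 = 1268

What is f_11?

21133

-11, 13, 121, 361, 781
24, 108, 240, 420
84, 132, 180
48, 48
The fourth differences are constant (48).
180 + 48 = 228;  420 + 228 = 648;  781 + 648 = 1429;  1268 + 1429 = 2697
228 + 48 = 276;  648 + 276 = 924;  1429 + 924 = 2353;  2697 + 2353 = 5050
276 + 48 = 324;  924 + 324 = 1248;  2353 + 1248 = 3601;  5050 + 3601 = 8651
324 + 48 = 372;  1248 + 372 = 1620;  3601 + 1620 = 5221;  8651 + 5221 = 13872
372 + 48 = 420;  1620 + 420 = 2040;  5221 + 2040 = 7261;  13872 + 7261 = 21133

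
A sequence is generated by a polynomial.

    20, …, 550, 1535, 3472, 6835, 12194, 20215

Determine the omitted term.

Using the last 6 terms:
985, 1937, 3363, 5359, 8021
952, 1426, 1996, 2662
474, 570, 666
96, 96
Constant fourth difference = 96.
Extend backward: 474 − 96 = 378;  952 − 378 = 574;  985 − 574 = 411;  550 − 411 = 139

139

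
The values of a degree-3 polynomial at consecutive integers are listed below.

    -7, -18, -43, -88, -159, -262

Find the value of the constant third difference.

-6

First differences: -11, -25, -45, -71, -103
Second differences: -14, -20, -26, -32
Third differences: -6, -6, -6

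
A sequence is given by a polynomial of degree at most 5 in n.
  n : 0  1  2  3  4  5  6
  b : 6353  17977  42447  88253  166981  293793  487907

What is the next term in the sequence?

Δ: 11624 , 24470 , 45806 , 78728 , 126812 , 194114
Δ²: 12846 , 21336 , 32922 , 48084 , 67302
Δ³: 8490 , 11586 , 15162 , 19218
Δ⁴: 3096 , 3576 , 4056
Δ⁵: 480 , 480
Fifth differences constant at 480.
4056 + 480 = 4536;  19218 + 4536 = 23754;  67302 + 23754 = 91056;  194114 + 91056 = 285170;  487907 + 285170 = 773077

773077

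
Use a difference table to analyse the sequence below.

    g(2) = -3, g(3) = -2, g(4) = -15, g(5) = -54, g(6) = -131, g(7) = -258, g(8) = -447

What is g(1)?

First differences: 1, -13, -39, -77, -127, -189
Second differences: -14, -26, -38, -50, -62
Third differences: -12, -12, -12, -12
The third differences are constant at -12.
Work back: -14 + 12 = -2;  1 + 2 = 3;  -3 − 3 = -6

-6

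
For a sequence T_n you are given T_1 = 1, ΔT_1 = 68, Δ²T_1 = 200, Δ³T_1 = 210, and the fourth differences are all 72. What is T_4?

Build the table forward from the leading diagonal:
Δ⁴: 72  72  72  72
Δ³: 210  282  354  426
Δ²: 200  410  692  1046
Δ: 68  268  678  1370
T: 1  69  337  1015

1015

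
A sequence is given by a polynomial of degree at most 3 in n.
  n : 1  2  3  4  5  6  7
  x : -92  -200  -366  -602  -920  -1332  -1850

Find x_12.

Δ: -108, -166, -236, -318, -412, -518
Δ²: -58, -70, -82, -94, -106
Δ³: -12, -12, -12, -12
The third differences are constant (-12).
-106 − 12 = -118;  -518 − 118 = -636;  -1850 − 636 = -2486
-118 − 12 = -130;  -636 − 130 = -766;  -2486 − 766 = -3252
-130 − 12 = -142;  -766 − 142 = -908;  -3252 − 908 = -4160
-142 − 12 = -154;  -908 − 154 = -1062;  -4160 − 1062 = -5222
-154 − 12 = -166;  -1062 − 166 = -1228;  -5222 − 1228 = -6450

-6450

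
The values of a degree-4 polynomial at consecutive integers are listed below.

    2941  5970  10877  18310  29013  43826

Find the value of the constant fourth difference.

96

Δ: 3029, 4907, 7433, 10703, 14813
Δ²: 1878, 2526, 3270, 4110
Δ³: 648, 744, 840
Δ⁴: 96, 96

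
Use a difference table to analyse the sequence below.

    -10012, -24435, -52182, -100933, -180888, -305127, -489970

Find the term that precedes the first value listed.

Δ: -14423  -27747  -48751  -79955  -124239  -184843
Δ²: -13324  -21004  -31204  -44284  -60604
Δ³: -7680  -10200  -13080  -16320
Δ⁴: -2520  -2880  -3240
Δ⁵: -360  -360
The fifth differences are constant at -360.
Work back: -2520 + 360 = -2160;  -7680 + 2160 = -5520;  -13324 + 5520 = -7804;  -14423 + 7804 = -6619;  -10012 + 6619 = -3393

-3393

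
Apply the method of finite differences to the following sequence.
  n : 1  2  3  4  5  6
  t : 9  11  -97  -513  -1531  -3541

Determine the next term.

Δ: 2, -108, -416, -1018, -2010
Δ²: -110, -308, -602, -992
Δ³: -198, -294, -390
Δ⁴: -96, -96
The fourth differences are constant (-96).
-390 − 96 = -486;  -992 − 486 = -1478;  -2010 − 1478 = -3488;  -3541 − 3488 = -7029

-7029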